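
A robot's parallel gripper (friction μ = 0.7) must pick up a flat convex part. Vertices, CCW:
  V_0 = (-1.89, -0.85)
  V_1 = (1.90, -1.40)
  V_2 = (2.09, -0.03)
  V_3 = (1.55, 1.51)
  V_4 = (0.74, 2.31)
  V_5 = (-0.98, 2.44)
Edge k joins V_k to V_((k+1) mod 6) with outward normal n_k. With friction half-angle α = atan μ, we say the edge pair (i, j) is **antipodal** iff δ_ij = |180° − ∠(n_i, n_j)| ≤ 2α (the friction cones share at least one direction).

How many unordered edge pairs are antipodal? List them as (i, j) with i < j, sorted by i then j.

α = atan 0.7 = 34.99°;  2α = 69.98°
n_0 = (-0.1436, -0.9896)
n_1 = (+0.9905, -0.1374)
n_2 = (+0.9437, +0.3309)
n_3 = (+0.7027, +0.7115)
n_4 = (+0.0754, +0.9972)
n_5 = (-0.9638, +0.2666)
  (0,1): δ = 89.64°  ·
  (0,2): δ = 62.42°  ✓
  (0,3): δ = 36.39°  ✓
  (0,4): δ = 3.93°  ✓
  (0,5): δ = 82.80°  ·
  (1,2): δ = 152.78°  ·
  (1,3): δ = 126.75°  ·
  (1,4): δ = 86.43°  ·
  (1,5): δ = 7.57°  ✓
  (2,3): δ = 153.97°  ·
  (2,4): δ = 113.65°  ·
  (2,5): δ = 34.78°  ✓
  (3,4): δ = 139.68°  ·
  (3,5): δ = 60.82°  ✓
  (4,5): δ = 101.14°  ·
antipodal pairs: 6

count = 6; pairs: (0,2), (0,3), (0,4), (1,5), (2,5), (3,5)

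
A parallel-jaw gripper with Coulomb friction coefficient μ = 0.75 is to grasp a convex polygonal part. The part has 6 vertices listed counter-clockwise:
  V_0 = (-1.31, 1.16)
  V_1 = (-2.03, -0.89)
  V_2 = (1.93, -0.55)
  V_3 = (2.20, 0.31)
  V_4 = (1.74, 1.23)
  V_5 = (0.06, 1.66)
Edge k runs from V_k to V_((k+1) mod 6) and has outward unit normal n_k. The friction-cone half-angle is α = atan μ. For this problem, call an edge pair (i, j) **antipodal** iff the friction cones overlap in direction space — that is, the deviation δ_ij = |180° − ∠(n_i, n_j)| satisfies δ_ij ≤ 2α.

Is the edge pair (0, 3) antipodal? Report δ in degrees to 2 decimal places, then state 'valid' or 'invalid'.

δ = 45.92°, valid

α = atan 0.75 = 36.87°;  2α = 73.74°
edge 0: e_0 = (-0.72, -2.05);  n_0 = (-0.9435, +0.3314)
edge 3: e_3 = (-0.46, +0.92);  n_3 = (+0.8944, +0.4472)
∠(n_0, n_3) = 134.08°
δ = |180° − 134.08°| = 45.92°
45.92° ≤ 2α = 73.74°  →  valid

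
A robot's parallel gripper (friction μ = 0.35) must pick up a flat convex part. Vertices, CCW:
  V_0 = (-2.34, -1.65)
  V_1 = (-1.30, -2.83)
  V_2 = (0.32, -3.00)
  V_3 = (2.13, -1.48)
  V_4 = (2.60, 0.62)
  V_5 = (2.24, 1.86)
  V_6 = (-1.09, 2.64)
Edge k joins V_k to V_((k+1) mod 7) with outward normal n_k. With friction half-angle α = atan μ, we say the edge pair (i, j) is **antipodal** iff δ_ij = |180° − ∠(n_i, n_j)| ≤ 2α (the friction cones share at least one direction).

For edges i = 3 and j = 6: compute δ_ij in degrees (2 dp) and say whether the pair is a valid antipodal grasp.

α = atan 0.35 = 19.29°;  2α = 38.58°
edge 3: e_3 = (+0.47, +2.10);  n_3 = (+0.9759, -0.2184)
edge 6: e_6 = (-1.25, -4.29);  n_6 = (-0.9601, +0.2797)
∠(n_3, n_6) = 176.37°
δ = |180° − 176.37°| = 3.63°
3.63° ≤ 2α = 38.58°  →  valid

δ = 3.63°, valid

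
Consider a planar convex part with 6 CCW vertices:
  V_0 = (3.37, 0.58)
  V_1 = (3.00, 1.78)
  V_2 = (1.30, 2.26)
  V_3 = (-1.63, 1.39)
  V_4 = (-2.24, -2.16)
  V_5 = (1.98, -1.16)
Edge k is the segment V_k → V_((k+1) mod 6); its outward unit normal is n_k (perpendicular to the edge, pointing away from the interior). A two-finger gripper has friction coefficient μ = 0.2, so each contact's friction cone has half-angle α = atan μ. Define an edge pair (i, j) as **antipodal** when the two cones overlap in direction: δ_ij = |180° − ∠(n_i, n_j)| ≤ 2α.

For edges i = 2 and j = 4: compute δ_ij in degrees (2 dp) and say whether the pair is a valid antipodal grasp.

δ = 3.21°, valid

α = atan 0.2 = 11.31°;  2α = 22.62°
edge 2: e_2 = (-2.93, -0.87);  n_2 = (-0.2846, +0.9586)
edge 4: e_4 = (+4.22, +1.00);  n_4 = (+0.2306, -0.9731)
∠(n_2, n_4) = 176.79°
δ = |180° − 176.79°| = 3.21°
3.21° ≤ 2α = 22.62°  →  valid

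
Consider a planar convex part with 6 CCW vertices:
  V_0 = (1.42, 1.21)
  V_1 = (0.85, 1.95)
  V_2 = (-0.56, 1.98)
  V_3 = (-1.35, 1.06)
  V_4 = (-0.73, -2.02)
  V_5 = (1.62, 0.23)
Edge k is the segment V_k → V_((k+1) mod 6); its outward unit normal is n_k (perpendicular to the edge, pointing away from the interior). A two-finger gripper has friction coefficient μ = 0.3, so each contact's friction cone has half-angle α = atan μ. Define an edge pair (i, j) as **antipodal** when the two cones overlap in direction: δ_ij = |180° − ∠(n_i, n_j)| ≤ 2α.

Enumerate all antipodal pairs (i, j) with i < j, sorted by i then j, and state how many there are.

count = 3; pairs: (0,3), (2,4), (3,5)

α = atan 0.3 = 16.70°;  2α = 33.40°
n_0 = (+0.7922, +0.6102)
n_1 = (+0.0213, +0.9998)
n_2 = (-0.7587, +0.6515)
n_3 = (-0.9803, -0.1973)
n_4 = (+0.6916, -0.7223)
n_5 = (+0.9798, +0.2000)
  (0,1): δ = 128.82°  ·
  (0,2): δ = 78.26°  ·
  (0,3): δ = 26.22°  ✓
  (0,4): δ = 96.15°  ·
  (0,5): δ = 153.93°  ·
  (1,2): δ = 129.43°  ·
  (1,3): δ = 77.40°  ·
  (1,4): δ = 44.97°  ·
  (1,5): δ = 102.75°  ·
  (2,3): δ = 127.97°  ·
  (2,4): δ = 5.59°  ✓
  (2,5): δ = 52.19°  ·
  (3,4): δ = 57.63°  ·
  (3,5): δ = 0.15°  ✓
  (4,5): δ = 122.22°  ·
antipodal pairs: 3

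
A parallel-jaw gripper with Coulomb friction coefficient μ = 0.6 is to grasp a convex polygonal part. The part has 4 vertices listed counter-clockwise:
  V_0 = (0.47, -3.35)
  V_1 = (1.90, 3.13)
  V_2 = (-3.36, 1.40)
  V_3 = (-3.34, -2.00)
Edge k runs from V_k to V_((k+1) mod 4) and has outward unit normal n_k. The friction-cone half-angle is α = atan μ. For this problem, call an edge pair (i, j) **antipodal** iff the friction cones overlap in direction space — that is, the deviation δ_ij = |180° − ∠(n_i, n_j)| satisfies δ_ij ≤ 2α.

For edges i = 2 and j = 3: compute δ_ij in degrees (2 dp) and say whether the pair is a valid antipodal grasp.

δ = 109.85°, invalid

α = atan 0.6 = 30.96°;  2α = 61.93°
edge 2: e_2 = (+0.02, -3.40);  n_2 = (-1.0000, -0.0059)
edge 3: e_3 = (+3.81, -1.35);  n_3 = (-0.3340, -0.9426)
∠(n_2, n_3) = 70.15°
δ = |180° − 70.15°| = 109.85°
109.85° > 2α = 61.93°  →  invalid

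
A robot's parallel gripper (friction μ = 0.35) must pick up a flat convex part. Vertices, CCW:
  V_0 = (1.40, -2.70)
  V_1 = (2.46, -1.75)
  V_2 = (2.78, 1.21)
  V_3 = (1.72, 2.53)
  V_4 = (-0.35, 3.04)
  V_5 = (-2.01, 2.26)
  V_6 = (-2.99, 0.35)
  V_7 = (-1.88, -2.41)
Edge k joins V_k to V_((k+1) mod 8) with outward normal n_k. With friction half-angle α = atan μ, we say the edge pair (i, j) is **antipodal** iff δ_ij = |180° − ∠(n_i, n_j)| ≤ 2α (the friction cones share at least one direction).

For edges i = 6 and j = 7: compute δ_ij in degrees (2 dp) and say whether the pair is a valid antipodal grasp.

δ = 116.96°, invalid

α = atan 0.35 = 19.29°;  2α = 38.58°
edge 6: e_6 = (+1.11, -2.76);  n_6 = (-0.9278, -0.3731)
edge 7: e_7 = (+3.28, -0.29);  n_7 = (-0.0881, -0.9961)
∠(n_6, n_7) = 63.04°
δ = |180° − 63.04°| = 116.96°
116.96° > 2α = 38.58°  →  invalid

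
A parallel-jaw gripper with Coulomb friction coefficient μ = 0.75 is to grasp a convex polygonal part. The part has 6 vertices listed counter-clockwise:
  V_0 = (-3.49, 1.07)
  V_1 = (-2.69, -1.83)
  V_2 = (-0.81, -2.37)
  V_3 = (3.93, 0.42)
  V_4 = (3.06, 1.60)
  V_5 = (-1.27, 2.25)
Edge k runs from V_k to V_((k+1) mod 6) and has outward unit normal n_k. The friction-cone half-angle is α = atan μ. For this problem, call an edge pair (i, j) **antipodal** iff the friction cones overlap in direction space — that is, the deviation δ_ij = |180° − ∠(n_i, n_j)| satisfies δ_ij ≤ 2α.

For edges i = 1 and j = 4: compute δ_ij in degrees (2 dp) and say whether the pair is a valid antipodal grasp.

α = atan 0.75 = 36.87°;  2α = 73.74°
edge 1: e_1 = (+1.88, -0.54);  n_1 = (-0.2761, -0.9611)
edge 4: e_4 = (-4.33, +0.65);  n_4 = (+0.1485, +0.9889)
∠(n_1, n_4) = 172.51°
δ = |180° − 172.51°| = 7.49°
7.49° ≤ 2α = 73.74°  →  valid

δ = 7.49°, valid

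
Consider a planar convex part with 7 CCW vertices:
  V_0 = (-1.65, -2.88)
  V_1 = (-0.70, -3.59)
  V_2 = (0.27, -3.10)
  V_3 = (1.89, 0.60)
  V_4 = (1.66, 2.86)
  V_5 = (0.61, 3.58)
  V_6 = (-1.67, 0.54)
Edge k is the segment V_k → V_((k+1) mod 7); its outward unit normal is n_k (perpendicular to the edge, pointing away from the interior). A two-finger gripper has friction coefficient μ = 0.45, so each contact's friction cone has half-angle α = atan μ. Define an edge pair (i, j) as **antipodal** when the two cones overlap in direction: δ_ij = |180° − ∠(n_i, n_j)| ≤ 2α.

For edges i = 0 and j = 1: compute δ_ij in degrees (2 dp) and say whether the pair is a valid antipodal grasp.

δ = 116.43°, invalid

α = atan 0.45 = 24.23°;  2α = 48.46°
edge 0: e_0 = (+0.95, -0.71);  n_0 = (-0.5987, -0.8010)
edge 1: e_1 = (+0.97, +0.49);  n_1 = (+0.4509, -0.8926)
∠(n_0, n_1) = 63.57°
δ = |180° − 63.57°| = 116.43°
116.43° > 2α = 48.46°  →  invalid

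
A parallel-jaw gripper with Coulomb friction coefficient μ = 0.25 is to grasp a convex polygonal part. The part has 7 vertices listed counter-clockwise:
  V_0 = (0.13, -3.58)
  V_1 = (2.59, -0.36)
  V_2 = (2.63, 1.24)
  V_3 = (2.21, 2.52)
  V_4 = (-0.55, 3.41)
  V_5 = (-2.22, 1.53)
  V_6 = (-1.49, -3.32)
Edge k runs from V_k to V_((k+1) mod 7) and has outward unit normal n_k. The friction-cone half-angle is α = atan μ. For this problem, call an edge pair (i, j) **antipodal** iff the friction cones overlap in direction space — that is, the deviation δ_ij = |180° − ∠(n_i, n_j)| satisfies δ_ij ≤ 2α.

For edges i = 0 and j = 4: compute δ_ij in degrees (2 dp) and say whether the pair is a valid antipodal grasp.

δ = 4.24°, valid

α = atan 0.25 = 14.04°;  2α = 28.07°
edge 0: e_0 = (+2.46, +3.22);  n_0 = (+0.7946, -0.6071)
edge 4: e_4 = (-1.67, -1.88);  n_4 = (-0.7476, +0.6641)
∠(n_0, n_4) = 175.76°
δ = |180° − 175.76°| = 4.24°
4.24° ≤ 2α = 28.07°  →  valid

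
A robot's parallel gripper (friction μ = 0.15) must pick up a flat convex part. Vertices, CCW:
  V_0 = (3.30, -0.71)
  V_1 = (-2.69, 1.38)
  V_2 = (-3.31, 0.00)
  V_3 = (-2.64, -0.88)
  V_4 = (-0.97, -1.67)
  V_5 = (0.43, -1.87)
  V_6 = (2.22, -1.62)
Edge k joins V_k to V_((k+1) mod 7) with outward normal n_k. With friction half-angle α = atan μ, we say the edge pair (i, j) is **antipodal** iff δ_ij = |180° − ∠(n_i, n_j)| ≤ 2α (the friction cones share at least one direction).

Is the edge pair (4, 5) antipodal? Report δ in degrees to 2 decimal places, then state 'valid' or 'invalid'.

α = atan 0.15 = 8.53°;  2α = 17.06°
edge 4: e_4 = (+1.40, -0.20);  n_4 = (-0.1414, -0.9899)
edge 5: e_5 = (+1.79, +0.25);  n_5 = (+0.1383, -0.9904)
∠(n_4, n_5) = 16.08°
δ = |180° − 16.08°| = 163.92°
163.92° > 2α = 17.06°  →  invalid

δ = 163.92°, invalid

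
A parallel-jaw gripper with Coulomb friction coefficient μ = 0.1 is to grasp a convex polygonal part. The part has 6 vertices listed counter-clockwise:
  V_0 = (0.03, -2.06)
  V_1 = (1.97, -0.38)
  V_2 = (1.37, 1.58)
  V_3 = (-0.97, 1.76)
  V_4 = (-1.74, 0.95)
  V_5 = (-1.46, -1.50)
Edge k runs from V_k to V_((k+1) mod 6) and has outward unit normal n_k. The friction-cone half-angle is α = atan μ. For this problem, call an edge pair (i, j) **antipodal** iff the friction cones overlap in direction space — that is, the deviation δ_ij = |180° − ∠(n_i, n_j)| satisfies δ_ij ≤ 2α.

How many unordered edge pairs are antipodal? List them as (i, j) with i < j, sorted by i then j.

α = atan 0.1 = 5.71°;  2α = 11.42°
n_0 = (+0.6546, -0.7559)
n_1 = (+0.9562, +0.2927)
n_2 = (+0.0767, +0.9971)
n_3 = (-0.7248, +0.6890)
n_4 = (-0.9935, -0.1135)
n_5 = (-0.3518, -0.9361)
  (0,1): δ = 113.87°  ·
  (0,2): δ = 45.29°  ·
  (0,3): δ = 5.56°  ✓
  (0,4): δ = 55.63°  ·
  (0,5): δ = 118.51°  ·
  (1,2): δ = 111.42°  ·
  (1,3): δ = 60.57°  ·
  (1,4): δ = 10.50°  ✓
  (1,5): δ = 52.38°  ·
  (2,3): δ = 129.15°  ·
  (2,4): δ = 79.08°  ·
  (2,5): δ = 16.20°  ·
  (3,4): δ = 129.93°  ·
  (3,5): δ = 67.05°  ·
  (4,5): δ = 117.12°  ·
antipodal pairs: 2

count = 2; pairs: (0,3), (1,4)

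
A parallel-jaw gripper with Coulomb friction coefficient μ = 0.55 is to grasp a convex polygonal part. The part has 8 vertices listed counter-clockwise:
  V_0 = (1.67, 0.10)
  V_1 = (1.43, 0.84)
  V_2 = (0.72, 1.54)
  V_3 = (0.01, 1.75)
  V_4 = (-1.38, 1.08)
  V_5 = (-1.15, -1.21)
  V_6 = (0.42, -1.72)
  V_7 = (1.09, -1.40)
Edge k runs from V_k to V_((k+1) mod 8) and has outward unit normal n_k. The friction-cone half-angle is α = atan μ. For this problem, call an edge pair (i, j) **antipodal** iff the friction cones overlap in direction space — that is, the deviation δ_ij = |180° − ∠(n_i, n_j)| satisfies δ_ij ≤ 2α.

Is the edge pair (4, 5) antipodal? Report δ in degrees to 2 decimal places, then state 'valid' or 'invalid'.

δ = 113.73°, invalid

α = atan 0.55 = 28.81°;  2α = 57.62°
edge 4: e_4 = (+0.23, -2.29);  n_4 = (-0.9950, -0.0999)
edge 5: e_5 = (+1.57, -0.51);  n_5 = (-0.3089, -0.9511)
∠(n_4, n_5) = 66.27°
δ = |180° − 66.27°| = 113.73°
113.73° > 2α = 57.62°  →  invalid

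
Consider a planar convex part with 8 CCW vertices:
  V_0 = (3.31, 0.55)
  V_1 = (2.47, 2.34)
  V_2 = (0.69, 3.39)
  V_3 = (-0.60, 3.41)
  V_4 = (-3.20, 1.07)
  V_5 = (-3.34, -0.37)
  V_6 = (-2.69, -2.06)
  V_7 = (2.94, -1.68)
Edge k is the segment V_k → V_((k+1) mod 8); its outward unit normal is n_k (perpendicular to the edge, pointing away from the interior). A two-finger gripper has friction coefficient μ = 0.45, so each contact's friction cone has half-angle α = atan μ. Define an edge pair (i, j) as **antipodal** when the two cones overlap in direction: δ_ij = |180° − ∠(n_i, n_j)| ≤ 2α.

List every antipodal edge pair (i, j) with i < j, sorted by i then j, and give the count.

count = 9; pairs: (0,4), (0,5), (1,5), (1,6), (2,6), (3,6), (3,7), (4,7), (5,7)

α = atan 0.45 = 24.23°;  2α = 48.46°
n_0 = (+0.9053, +0.4248)
n_1 = (+0.5081, +0.8613)
n_2 = (+0.0155, +0.9999)
n_3 = (-0.6690, +0.7433)
n_4 = (-0.9953, +0.0968)
n_5 = (-0.9333, -0.3590)
n_6 = (+0.0673, -0.9977)
n_7 = (+0.9865, -0.1637)
  (0,1): δ = 145.68°  ·
  (0,2): δ = 116.03°  ·
  (0,3): δ = 73.15°  ·
  (0,4): δ = 30.69°  ✓
  (0,5): δ = 4.10°  ✓
  (0,6): δ = 68.72°  ·
  (0,7): δ = 145.44°  ·
  (1,2): δ = 150.35°  ·
  (1,3): δ = 107.48°  ·
  (1,4): δ = 65.02°  ·
  (1,5): δ = 38.43°  ✓
  (1,6): δ = 34.40°  ✓
  (1,7): δ = 111.12°  ·
  (2,3): δ = 137.12°  ·
  (2,4): δ = 94.66°  ·
  (2,5): δ = 68.07°  ·
  (2,6): δ = 4.75°  ✓
  (2,7): δ = 81.47°  ·
  (3,4): δ = 137.54°  ·
  (3,5): δ = 110.95°  ·
  (3,6): δ = 38.13°  ✓
  (3,7): δ = 38.59°  ✓
  (4,5): δ = 153.41°  ·
  (4,6): δ = 80.59°  ·
  (4,7): δ = 3.87°  ✓
  (5,6): δ = 107.18°  ·
  (5,7): δ = 30.46°  ✓
  (6,7): δ = 103.28°  ·
antipodal pairs: 9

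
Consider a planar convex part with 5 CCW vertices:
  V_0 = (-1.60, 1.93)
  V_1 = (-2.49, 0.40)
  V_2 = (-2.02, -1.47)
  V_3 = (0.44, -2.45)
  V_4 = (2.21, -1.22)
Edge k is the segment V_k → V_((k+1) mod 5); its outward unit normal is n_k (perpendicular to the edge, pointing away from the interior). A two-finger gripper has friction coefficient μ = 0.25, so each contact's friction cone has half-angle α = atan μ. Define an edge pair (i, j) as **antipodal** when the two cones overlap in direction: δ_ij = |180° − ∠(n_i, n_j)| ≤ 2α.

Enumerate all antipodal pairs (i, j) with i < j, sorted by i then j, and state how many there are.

α = atan 0.25 = 14.04°;  2α = 28.07°
n_0 = (-0.8644, +0.5028)
n_1 = (-0.9698, -0.2438)
n_2 = (-0.3701, -0.9290)
n_3 = (+0.5707, -0.8212)
n_4 = (+0.6372, +0.7707)
  (0,1): δ = 135.71°  ·
  (0,2): δ = 81.53°  ·
  (0,3): δ = 25.02°  ✓
  (0,4): δ = 80.60°  ·
  (1,2): δ = 125.83°  ·
  (1,3): δ = 69.31°  ·
  (1,4): δ = 36.31°  ·
  (2,3): δ = 123.48°  ·
  (2,4): δ = 17.86°  ✓
  (3,4): δ = 74.38°  ·
antipodal pairs: 2

count = 2; pairs: (0,3), (2,4)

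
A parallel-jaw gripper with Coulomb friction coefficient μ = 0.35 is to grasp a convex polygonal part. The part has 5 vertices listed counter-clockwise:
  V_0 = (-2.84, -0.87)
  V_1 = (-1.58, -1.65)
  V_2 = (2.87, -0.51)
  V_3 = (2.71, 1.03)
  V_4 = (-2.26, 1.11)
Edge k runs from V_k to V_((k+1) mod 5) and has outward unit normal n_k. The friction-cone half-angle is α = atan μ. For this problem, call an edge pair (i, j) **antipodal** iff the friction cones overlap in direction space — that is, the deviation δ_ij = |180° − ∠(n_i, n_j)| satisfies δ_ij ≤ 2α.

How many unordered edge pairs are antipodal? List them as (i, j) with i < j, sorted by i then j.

count = 3; pairs: (0,3), (1,3), (2,4)

α = atan 0.35 = 19.29°;  2α = 38.58°
n_0 = (-0.5264, -0.8503)
n_1 = (+0.2482, -0.9687)
n_2 = (+0.9946, +0.1033)
n_3 = (+0.0161, +0.9999)
n_4 = (-0.9597, +0.2811)
  (0,1): δ = 133.87°  ·
  (0,2): δ = 52.31°  ·
  (0,3): δ = 30.84°  ✓
  (0,4): δ = 105.43°  ·
  (1,2): δ = 98.44°  ·
  (1,3): δ = 15.29°  ✓
  (1,4): δ = 59.30°  ·
  (2,3): δ = 96.85°  ·
  (2,4): δ = 22.26°  ✓
  (3,4): δ = 105.40°  ·
antipodal pairs: 3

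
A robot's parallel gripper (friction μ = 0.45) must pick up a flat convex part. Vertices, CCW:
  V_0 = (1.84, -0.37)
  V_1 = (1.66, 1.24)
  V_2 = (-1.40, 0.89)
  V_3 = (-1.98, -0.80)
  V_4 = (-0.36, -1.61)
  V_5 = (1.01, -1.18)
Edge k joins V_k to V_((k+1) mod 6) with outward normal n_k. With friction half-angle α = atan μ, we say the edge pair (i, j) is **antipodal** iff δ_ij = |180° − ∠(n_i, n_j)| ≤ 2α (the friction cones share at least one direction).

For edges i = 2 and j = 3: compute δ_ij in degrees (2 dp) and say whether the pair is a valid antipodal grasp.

δ = 97.62°, invalid

α = atan 0.45 = 24.23°;  2α = 48.46°
edge 2: e_2 = (-0.58, -1.69);  n_2 = (-0.9458, +0.3246)
edge 3: e_3 = (+1.62, -0.81);  n_3 = (-0.4472, -0.8944)
∠(n_2, n_3) = 82.38°
δ = |180° − 82.38°| = 97.62°
97.62° > 2α = 48.46°  →  invalid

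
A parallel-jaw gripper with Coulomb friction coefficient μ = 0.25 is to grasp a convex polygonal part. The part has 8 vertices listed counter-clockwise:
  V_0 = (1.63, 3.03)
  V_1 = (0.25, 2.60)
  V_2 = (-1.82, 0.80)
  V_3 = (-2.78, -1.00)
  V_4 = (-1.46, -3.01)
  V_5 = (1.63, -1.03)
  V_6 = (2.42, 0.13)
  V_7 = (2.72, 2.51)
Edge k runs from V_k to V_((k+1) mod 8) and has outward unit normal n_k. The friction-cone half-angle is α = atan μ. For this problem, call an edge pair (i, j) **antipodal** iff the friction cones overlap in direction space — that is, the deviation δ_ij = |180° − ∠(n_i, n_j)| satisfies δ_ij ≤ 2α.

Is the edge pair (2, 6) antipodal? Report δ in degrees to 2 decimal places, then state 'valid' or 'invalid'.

δ = 20.89°, valid

α = atan 0.25 = 14.04°;  2α = 28.07°
edge 2: e_2 = (-0.96, -1.80);  n_2 = (-0.8824, +0.4706)
edge 6: e_6 = (+0.30, +2.38);  n_6 = (+0.9921, -0.1251)
∠(n_2, n_6) = 159.11°
δ = |180° − 159.11°| = 20.89°
20.89° ≤ 2α = 28.07°  →  valid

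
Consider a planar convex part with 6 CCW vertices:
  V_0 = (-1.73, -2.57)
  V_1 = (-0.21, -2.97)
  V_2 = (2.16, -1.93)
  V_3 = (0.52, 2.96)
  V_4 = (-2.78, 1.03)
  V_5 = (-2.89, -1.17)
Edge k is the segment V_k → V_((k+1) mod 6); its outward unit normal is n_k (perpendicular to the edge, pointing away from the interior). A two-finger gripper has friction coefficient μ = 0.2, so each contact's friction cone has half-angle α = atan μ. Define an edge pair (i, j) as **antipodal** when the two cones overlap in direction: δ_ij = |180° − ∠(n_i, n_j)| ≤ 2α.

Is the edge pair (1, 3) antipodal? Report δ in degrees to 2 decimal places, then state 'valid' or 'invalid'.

α = atan 0.2 = 11.31°;  2α = 22.62°
edge 1: e_1 = (+2.37, +1.04);  n_1 = (+0.4018, -0.9157)
edge 3: e_3 = (-3.30, -1.93);  n_3 = (-0.5048, +0.8632)
∠(n_1, n_3) = 173.37°
δ = |180° − 173.37°| = 6.63°
6.63° ≤ 2α = 22.62°  →  valid

δ = 6.63°, valid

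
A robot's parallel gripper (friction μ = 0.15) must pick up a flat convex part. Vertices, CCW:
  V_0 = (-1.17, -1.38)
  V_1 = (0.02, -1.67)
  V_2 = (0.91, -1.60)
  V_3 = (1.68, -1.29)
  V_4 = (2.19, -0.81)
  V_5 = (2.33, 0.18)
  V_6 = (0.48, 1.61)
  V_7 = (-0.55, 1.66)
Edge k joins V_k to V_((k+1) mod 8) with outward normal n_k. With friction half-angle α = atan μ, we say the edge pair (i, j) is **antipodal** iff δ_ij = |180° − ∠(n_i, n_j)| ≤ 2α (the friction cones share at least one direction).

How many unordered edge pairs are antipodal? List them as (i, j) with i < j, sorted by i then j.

α = atan 0.15 = 8.53°;  2α = 17.06°
n_0 = (-0.2368, -0.9716)
n_1 = (+0.0784, -0.9969)
n_2 = (+0.3735, -0.9276)
n_3 = (+0.6854, -0.7282)
n_4 = (+0.9901, -0.1400)
n_5 = (+0.6116, +0.7912)
n_6 = (+0.0485, +0.9988)
n_7 = (-0.9798, +0.1998)
  (0,1): δ = 161.81°  ·
  (0,2): δ = 144.37°  ·
  (0,3): δ = 123.04°  ·
  (0,4): δ = 84.35°  ·
  (0,5): δ = 24.01°  ·
  (0,6): δ = 10.92°  ✓
  (0,7): δ = 92.17°  ·
  (1,2): δ = 162.57°  ·
  (1,3): δ = 141.23°  ·
  (1,4): δ = 102.55°  ·
  (1,5): δ = 42.20°  ·
  (1,6): δ = 7.28°  ✓
  (1,7): δ = 73.98°  ·
  (2,3): δ = 158.67°  ·
  (2,4): δ = 119.98°  ·
  (2,5): δ = 59.63°  ·
  (2,6): δ = 24.71°  ·
  (2,7): δ = 56.54°  ·
  (3,4): δ = 141.31°  ·
  (3,5): δ = 80.97°  ·
  (3,6): δ = 46.04°  ·
  (3,7): δ = 35.21°  ·
  (4,5): δ = 119.65°  ·
  (4,6): δ = 84.73°  ·
  (4,7): δ = 3.48°  ✓
  (5,6): δ = 145.08°  ·
  (5,7): δ = 63.82°  ·
  (6,7): δ = 98.75°  ·
antipodal pairs: 3

count = 3; pairs: (0,6), (1,6), (4,7)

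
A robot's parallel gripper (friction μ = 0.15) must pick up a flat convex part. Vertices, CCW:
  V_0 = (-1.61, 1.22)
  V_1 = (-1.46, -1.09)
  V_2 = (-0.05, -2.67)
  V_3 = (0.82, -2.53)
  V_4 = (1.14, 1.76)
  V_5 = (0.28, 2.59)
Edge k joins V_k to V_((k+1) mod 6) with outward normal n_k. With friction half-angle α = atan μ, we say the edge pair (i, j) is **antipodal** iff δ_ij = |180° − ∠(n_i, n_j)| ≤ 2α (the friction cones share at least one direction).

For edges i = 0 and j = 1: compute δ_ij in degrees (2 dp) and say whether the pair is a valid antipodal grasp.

α = atan 0.15 = 8.53°;  2α = 17.06°
edge 0: e_0 = (+0.15, -2.31);  n_0 = (-0.9979, -0.0648)
edge 1: e_1 = (+1.41, -1.58);  n_1 = (-0.7461, -0.6658)
∠(n_0, n_1) = 38.03°
δ = |180° − 38.03°| = 141.97°
141.97° > 2α = 17.06°  →  invalid

δ = 141.97°, invalid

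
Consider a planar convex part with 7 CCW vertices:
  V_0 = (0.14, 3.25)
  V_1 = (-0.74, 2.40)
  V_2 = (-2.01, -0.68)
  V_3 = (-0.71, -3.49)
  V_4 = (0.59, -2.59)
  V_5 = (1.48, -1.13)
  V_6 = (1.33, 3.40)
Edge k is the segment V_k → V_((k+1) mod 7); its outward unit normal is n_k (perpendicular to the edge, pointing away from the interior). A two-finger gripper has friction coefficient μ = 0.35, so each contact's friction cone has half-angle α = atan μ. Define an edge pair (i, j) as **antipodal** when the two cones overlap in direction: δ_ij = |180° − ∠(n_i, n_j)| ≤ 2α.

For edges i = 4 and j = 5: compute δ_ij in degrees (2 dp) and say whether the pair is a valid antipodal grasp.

δ = 146.74°, invalid

α = atan 0.35 = 19.29°;  2α = 38.58°
edge 4: e_4 = (+0.89, +1.46);  n_4 = (+0.8539, -0.5205)
edge 5: e_5 = (-0.15, +4.53);  n_5 = (+0.9995, +0.0331)
∠(n_4, n_5) = 33.26°
δ = |180° − 33.26°| = 146.74°
146.74° > 2α = 38.58°  →  invalid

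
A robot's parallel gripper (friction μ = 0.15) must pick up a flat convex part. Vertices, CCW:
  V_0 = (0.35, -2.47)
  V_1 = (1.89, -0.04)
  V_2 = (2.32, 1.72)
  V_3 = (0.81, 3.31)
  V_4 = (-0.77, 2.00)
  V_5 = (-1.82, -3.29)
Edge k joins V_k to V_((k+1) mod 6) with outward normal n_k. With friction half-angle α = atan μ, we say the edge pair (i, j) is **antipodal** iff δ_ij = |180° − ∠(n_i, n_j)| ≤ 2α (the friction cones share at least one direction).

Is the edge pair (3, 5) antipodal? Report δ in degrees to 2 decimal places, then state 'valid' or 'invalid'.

α = atan 0.15 = 8.53°;  2α = 17.06°
edge 3: e_3 = (-1.58, -1.31);  n_3 = (-0.6383, +0.7698)
edge 5: e_5 = (+2.17, +0.82);  n_5 = (+0.3535, -0.9354)
∠(n_3, n_5) = 161.04°
δ = |180° − 161.04°| = 18.96°
18.96° > 2α = 17.06°  →  invalid

δ = 18.96°, invalid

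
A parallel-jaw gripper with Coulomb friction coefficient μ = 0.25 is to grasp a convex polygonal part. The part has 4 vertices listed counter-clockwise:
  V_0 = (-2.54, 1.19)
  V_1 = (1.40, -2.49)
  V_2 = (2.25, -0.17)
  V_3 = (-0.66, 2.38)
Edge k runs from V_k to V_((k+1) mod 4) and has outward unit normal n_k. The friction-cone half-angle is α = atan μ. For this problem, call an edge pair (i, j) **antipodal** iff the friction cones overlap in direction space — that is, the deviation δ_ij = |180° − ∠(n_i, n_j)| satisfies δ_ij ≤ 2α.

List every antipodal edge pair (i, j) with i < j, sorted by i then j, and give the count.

α = atan 0.25 = 14.04°;  2α = 28.07°
n_0 = (-0.6826, -0.7308)
n_1 = (+0.9390, -0.3440)
n_2 = (+0.6591, +0.7521)
n_3 = (-0.5348, +0.8450)
  (0,1): δ = 67.08°  ·
  (0,2): δ = 1.82°  ✓
  (0,3): δ = 75.38°  ·
  (1,2): δ = 111.11°  ·
  (1,3): δ = 37.55°  ·
  (2,3): δ = 106.44°  ·
antipodal pairs: 1

count = 1; pairs: (0,2)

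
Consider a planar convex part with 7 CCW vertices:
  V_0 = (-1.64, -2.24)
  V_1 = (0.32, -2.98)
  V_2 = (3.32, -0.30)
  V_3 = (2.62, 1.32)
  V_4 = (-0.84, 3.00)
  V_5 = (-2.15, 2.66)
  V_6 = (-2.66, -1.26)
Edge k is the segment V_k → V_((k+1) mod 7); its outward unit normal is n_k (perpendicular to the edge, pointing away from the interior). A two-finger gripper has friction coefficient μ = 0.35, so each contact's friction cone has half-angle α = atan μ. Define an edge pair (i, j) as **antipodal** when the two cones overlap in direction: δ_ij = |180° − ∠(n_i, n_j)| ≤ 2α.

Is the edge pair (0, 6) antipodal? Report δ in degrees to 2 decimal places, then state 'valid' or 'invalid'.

δ = 156.83°, invalid

α = atan 0.35 = 19.29°;  2α = 38.58°
edge 0: e_0 = (+1.96, -0.74);  n_0 = (-0.3532, -0.9355)
edge 6: e_6 = (+1.02, -0.98);  n_6 = (-0.6928, -0.7211)
∠(n_0, n_6) = 23.17°
δ = |180° − 23.17°| = 156.83°
156.83° > 2α = 38.58°  →  invalid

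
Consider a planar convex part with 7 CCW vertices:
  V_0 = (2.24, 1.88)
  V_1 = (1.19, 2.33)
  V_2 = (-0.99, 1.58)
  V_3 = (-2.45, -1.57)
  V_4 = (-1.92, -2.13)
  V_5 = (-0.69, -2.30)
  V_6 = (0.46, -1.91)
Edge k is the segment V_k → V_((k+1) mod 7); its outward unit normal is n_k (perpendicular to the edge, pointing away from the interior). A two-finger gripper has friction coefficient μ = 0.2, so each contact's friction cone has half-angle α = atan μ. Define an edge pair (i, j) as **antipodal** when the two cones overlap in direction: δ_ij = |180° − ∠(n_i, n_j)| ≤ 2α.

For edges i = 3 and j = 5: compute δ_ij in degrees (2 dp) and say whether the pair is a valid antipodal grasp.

α = atan 0.2 = 11.31°;  2α = 22.62°
edge 3: e_3 = (+0.53, -0.56);  n_3 = (-0.7263, -0.6874)
edge 5: e_5 = (+1.15, +0.39);  n_5 = (+0.3212, -0.9470)
∠(n_3, n_5) = 65.31°
δ = |180° − 65.31°| = 114.69°
114.69° > 2α = 22.62°  →  invalid

δ = 114.69°, invalid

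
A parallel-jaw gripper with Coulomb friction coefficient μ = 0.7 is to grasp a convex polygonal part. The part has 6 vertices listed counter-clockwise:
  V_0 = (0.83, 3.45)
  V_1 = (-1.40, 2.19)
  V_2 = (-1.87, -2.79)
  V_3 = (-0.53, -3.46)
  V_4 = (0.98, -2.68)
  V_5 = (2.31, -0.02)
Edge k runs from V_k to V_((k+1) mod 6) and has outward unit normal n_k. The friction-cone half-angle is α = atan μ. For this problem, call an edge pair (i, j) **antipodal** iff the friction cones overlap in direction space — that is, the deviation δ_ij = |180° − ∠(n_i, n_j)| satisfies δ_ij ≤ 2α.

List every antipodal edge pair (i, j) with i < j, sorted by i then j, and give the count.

α = atan 0.7 = 34.99°;  2α = 69.98°
n_0 = (-0.4919, +0.8706)
n_1 = (-0.9956, +0.0940)
n_2 = (-0.4472, -0.8944)
n_3 = (+0.4589, -0.8885)
n_4 = (+0.8944, -0.4472)
n_5 = (+0.9198, +0.3923)
  (0,1): δ = 124.86°  ·
  (0,2): δ = 56.03°  ✓
  (0,3): δ = 2.15°  ✓
  (0,4): δ = 33.97°  ✓
  (0,5): δ = 83.63°  ·
  (1,2): δ = 111.17°  ·
  (1,3): δ = 57.29°  ✓
  (1,4): δ = 21.17°  ✓
  (1,5): δ = 28.49°  ✓
  (2,3): δ = 126.12°  ·
  (2,4): δ = 90.00°  ·
  (2,5): δ = 40.34°  ✓
  (3,4): δ = 143.88°  ·
  (3,5): δ = 94.22°  ·
  (4,5): δ = 130.34°  ·
antipodal pairs: 7

count = 7; pairs: (0,2), (0,3), (0,4), (1,3), (1,4), (1,5), (2,5)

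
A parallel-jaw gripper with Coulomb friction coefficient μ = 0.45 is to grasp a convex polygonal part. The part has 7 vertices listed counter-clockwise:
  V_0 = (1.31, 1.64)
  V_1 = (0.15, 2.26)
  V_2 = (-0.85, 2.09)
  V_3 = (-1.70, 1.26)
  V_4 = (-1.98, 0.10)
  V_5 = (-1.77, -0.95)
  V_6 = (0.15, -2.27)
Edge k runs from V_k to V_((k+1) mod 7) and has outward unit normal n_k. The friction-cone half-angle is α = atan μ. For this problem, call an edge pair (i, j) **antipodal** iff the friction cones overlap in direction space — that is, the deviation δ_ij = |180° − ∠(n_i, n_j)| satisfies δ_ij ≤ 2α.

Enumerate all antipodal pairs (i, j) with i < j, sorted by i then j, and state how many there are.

count = 5; pairs: (0,5), (1,5), (2,6), (3,6), (4,6)

α = atan 0.45 = 24.23°;  2α = 48.46°
n_0 = (+0.4714, +0.8819)
n_1 = (-0.1676, +0.9859)
n_2 = (-0.6986, +0.7155)
n_3 = (-0.9721, +0.2346)
n_4 = (-0.9806, -0.1961)
n_5 = (-0.5665, -0.8240)
n_6 = (+0.9587, -0.2844)
  (0,1): δ = 142.23°  ·
  (0,2): δ = 107.56°  ·
  (0,3): δ = 75.45°  ·
  (0,4): δ = 50.57°  ·
  (0,5): δ = 6.38°  ✓
  (0,6): δ = 101.60°  ·
  (1,2): δ = 145.33°  ·
  (1,3): δ = 113.22°  ·
  (1,4): δ = 88.34°  ·
  (1,5): δ = 44.16°  ✓
  (1,6): δ = 63.83°  ·
  (2,3): δ = 147.89°  ·
  (2,4): δ = 123.01°  ·
  (2,5): δ = 78.83°  ·
  (2,6): δ = 29.16°  ✓
  (3,4): δ = 155.12°  ·
  (3,5): δ = 110.94°  ·
  (3,6): δ = 2.95°  ✓
  (4,5): δ = 135.82°  ·
  (4,6): δ = 27.83°  ✓
  (5,6): δ = 72.02°  ·
antipodal pairs: 5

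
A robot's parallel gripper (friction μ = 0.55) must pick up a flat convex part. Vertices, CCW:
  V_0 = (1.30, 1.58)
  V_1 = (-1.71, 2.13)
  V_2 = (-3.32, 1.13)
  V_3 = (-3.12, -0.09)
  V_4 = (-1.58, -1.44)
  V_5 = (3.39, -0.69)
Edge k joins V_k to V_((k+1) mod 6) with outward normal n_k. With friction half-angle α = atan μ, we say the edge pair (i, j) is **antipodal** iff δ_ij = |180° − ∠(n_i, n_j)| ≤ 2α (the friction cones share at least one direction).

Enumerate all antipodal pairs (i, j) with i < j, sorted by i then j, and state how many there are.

α = atan 0.55 = 28.81°;  2α = 57.62°
n_0 = (+0.1797, +0.9837)
n_1 = (-0.5276, +0.8495)
n_2 = (-0.9868, -0.1618)
n_3 = (-0.6592, -0.7520)
n_4 = (+0.1492, -0.9888)
n_5 = (+0.7357, +0.6773)
  (0,1): δ = 137.80°  ·
  (0,2): δ = 70.33°  ·
  (0,3): δ = 30.88°  ✓
  (0,4): δ = 18.94°  ✓
  (0,5): δ = 142.99°  ·
  (1,2): δ = 112.54°  ·
  (1,3): δ = 73.08°  ·
  (1,4): δ = 23.26°  ✓
  (1,5): δ = 100.79°  ·
  (2,3): δ = 140.55°  ·
  (2,4): δ = 90.73°  ·
  (2,5): δ = 33.33°  ✓
  (3,4): δ = 130.18°  ·
  (3,5): δ = 6.13°  ✓
  (4,5): δ = 55.95°  ✓
antipodal pairs: 6

count = 6; pairs: (0,3), (0,4), (1,4), (2,5), (3,5), (4,5)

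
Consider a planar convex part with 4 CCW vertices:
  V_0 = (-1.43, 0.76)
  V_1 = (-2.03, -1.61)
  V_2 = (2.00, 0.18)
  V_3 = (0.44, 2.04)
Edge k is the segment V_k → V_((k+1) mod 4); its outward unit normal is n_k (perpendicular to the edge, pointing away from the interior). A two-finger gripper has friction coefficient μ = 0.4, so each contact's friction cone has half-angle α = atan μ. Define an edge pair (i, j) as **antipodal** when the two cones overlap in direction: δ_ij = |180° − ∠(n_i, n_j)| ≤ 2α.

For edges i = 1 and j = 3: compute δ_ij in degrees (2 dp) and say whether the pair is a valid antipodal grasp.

α = atan 0.4 = 21.80°;  2α = 43.60°
edge 1: e_1 = (+4.03, +1.79);  n_1 = (+0.4059, -0.9139)
edge 3: e_3 = (-1.87, -1.28);  n_3 = (-0.5648, +0.8252)
∠(n_1, n_3) = 169.56°
δ = |180° − 169.56°| = 10.44°
10.44° ≤ 2α = 43.60°  →  valid

δ = 10.44°, valid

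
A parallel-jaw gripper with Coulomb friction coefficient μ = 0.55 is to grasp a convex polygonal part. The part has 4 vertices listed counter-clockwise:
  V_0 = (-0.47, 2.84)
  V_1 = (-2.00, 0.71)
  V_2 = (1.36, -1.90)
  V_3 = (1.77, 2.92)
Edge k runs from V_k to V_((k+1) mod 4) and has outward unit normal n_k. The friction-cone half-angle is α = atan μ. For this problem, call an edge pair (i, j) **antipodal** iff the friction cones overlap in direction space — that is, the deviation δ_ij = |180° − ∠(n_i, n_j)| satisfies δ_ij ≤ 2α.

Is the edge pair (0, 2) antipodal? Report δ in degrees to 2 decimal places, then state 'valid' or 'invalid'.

α = atan 0.55 = 28.81°;  2α = 57.62°
edge 0: e_0 = (-1.53, -2.13);  n_0 = (-0.8122, +0.5834)
edge 2: e_2 = (+0.41, +4.82);  n_2 = (+0.9964, -0.0848)
∠(n_0, n_2) = 149.17°
δ = |180° − 149.17°| = 30.83°
30.83° ≤ 2α = 57.62°  →  valid

δ = 30.83°, valid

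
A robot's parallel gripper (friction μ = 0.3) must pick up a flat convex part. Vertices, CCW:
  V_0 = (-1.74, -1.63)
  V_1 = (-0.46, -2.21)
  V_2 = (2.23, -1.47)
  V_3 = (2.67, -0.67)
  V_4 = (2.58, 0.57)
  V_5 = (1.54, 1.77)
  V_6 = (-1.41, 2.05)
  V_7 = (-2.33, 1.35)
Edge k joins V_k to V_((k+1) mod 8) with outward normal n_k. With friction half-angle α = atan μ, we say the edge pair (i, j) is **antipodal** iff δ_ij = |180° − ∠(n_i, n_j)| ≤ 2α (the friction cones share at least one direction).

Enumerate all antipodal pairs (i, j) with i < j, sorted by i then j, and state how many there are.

count = 7; pairs: (0,4), (0,5), (1,5), (1,6), (2,6), (3,7), (4,7)

α = atan 0.3 = 16.70°;  2α = 33.40°
n_0 = (-0.4127, -0.9109)
n_1 = (+0.2652, -0.9642)
n_2 = (+0.8762, -0.4819)
n_3 = (+0.9974, +0.0724)
n_4 = (+0.7557, +0.6549)
n_5 = (+0.0945, +0.9955)
n_6 = (-0.6055, +0.7958)
n_7 = (-0.9810, -0.1942)
  (0,1): δ = 140.24°  ·
  (0,2): δ = 94.43°  ·
  (0,3): δ = 61.47°  ·
  (0,4): δ = 24.71°  ✓
  (0,5): δ = 18.95°  ✓
  (0,6): δ = 61.64°  ·
  (0,7): δ = 125.58°  ·
  (1,2): δ = 134.19°  ·
  (1,3): δ = 101.23°  ·
  (1,4): δ = 64.47°  ·
  (1,5): δ = 20.80°  ✓
  (1,6): δ = 21.89°  ✓
  (1,7): δ = 85.82°  ·
  (2,3): δ = 147.04°  ·
  (2,4): δ = 110.27°  ·
  (2,5): δ = 66.61°  ·
  (2,6): δ = 23.92°  ✓
  (2,7): δ = 40.01°  ·
  (3,4): δ = 143.24°  ·
  (3,5): δ = 99.57°  ·
  (3,6): δ = 56.88°  ·
  (3,7): δ = 7.05°  ✓
  (4,5): δ = 136.34°  ·
  (4,6): δ = 93.65°  ·
  (4,7): δ = 29.72°  ✓
  (5,6): δ = 137.31°  ·
  (5,7): δ = 73.38°  ·
  (6,7): δ = 116.07°  ·
antipodal pairs: 7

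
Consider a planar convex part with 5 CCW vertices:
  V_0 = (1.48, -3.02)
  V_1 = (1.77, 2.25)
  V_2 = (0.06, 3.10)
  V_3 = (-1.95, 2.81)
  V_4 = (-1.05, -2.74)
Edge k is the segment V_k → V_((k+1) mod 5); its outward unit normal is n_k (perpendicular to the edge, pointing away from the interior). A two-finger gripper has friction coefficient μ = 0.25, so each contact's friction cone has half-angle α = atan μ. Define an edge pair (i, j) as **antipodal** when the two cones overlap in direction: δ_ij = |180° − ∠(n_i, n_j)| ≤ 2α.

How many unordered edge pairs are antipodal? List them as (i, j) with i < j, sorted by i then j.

α = atan 0.25 = 14.04°;  2α = 28.07°
n_0 = (+0.9985, -0.0549)
n_1 = (+0.4451, +0.8955)
n_2 = (-0.1428, +0.9898)
n_3 = (-0.9871, -0.1601)
n_4 = (-0.1100, -0.9939)
  (0,1): δ = 113.28°  ·
  (0,2): δ = 78.64°  ·
  (0,3): δ = 12.36°  ✓
  (0,4): δ = 86.83°  ·
  (1,2): δ = 145.36°  ·
  (1,3): δ = 54.36°  ·
  (1,4): δ = 20.12°  ✓
  (2,3): δ = 89.00°  ·
  (2,4): δ = 14.53°  ✓
  (3,4): δ = 105.53°  ·
antipodal pairs: 3

count = 3; pairs: (0,3), (1,4), (2,4)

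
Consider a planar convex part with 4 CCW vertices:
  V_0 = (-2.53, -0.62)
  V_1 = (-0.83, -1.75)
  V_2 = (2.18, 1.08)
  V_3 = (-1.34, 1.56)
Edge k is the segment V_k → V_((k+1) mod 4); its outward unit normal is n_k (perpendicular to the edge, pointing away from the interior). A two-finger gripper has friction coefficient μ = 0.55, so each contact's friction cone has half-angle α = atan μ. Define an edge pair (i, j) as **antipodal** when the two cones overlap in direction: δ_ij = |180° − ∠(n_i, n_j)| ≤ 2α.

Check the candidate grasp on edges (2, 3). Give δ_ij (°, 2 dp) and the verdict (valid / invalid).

δ = 110.86°, invalid

α = atan 0.55 = 28.81°;  2α = 57.62°
edge 2: e_2 = (-3.52, +0.48);  n_2 = (+0.1351, +0.9908)
edge 3: e_3 = (-1.19, -2.18);  n_3 = (-0.8777, +0.4791)
∠(n_2, n_3) = 69.14°
δ = |180° − 69.14°| = 110.86°
110.86° > 2α = 57.62°  →  invalid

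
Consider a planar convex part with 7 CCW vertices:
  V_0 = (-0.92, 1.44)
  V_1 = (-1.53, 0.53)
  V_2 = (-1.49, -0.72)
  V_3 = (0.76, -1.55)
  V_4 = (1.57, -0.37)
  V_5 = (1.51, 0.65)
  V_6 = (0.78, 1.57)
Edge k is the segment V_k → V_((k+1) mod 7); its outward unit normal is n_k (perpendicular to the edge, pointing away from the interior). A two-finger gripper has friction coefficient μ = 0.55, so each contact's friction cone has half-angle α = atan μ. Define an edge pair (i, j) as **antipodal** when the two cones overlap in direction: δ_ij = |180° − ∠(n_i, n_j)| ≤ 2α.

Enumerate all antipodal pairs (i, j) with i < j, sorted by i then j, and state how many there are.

α = atan 0.55 = 28.81°;  2α = 57.62°
n_0 = (-0.8306, +0.5568)
n_1 = (-0.9995, -0.0320)
n_2 = (-0.3461, -0.9382)
n_3 = (+0.8244, -0.5659)
n_4 = (+0.9983, +0.0587)
n_5 = (+0.7834, +0.6216)
n_6 = (-0.0762, +0.9971)
  (0,1): δ = 144.33°  ·
  (0,2): δ = 76.41°  ·
  (0,3): δ = 0.63°  ✓
  (0,4): δ = 37.20°  ✓
  (0,5): δ = 72.27°  ·
  (0,6): δ = 128.21°  ·
  (1,2): δ = 112.08°  ·
  (1,3): δ = 36.30°  ✓
  (1,4): δ = 1.53°  ✓
  (1,5): δ = 36.60°  ✓
  (1,6): δ = 92.54°  ·
  (2,3): δ = 104.22°  ·
  (2,4): δ = 66.39°  ·
  (2,5): δ = 31.32°  ✓
  (2,6): δ = 24.62°  ✓
  (3,4): δ = 142.17°  ·
  (3,5): δ = 107.10°  ·
  (3,6): δ = 51.16°  ✓
  (4,5): δ = 144.94°  ·
  (4,6): δ = 88.99°  ·
  (5,6): δ = 124.06°  ·
antipodal pairs: 8

count = 8; pairs: (0,3), (0,4), (1,3), (1,4), (1,5), (2,5), (2,6), (3,6)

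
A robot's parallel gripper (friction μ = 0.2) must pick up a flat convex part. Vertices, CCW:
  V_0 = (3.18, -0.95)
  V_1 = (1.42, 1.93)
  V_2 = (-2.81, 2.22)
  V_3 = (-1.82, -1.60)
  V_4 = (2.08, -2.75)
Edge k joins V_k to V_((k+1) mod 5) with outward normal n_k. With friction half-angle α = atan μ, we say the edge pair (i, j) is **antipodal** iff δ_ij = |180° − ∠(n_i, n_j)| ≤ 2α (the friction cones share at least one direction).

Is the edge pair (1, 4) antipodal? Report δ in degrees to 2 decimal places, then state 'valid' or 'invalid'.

α = atan 0.2 = 11.31°;  2α = 22.62°
edge 1: e_1 = (-4.23, +0.29);  n_1 = (+0.0684, +0.9977)
edge 4: e_4 = (+1.10, +1.80);  n_4 = (+0.8533, -0.5215)
∠(n_1, n_4) = 117.51°
δ = |180° − 117.51°| = 62.49°
62.49° > 2α = 22.62°  →  invalid

δ = 62.49°, invalid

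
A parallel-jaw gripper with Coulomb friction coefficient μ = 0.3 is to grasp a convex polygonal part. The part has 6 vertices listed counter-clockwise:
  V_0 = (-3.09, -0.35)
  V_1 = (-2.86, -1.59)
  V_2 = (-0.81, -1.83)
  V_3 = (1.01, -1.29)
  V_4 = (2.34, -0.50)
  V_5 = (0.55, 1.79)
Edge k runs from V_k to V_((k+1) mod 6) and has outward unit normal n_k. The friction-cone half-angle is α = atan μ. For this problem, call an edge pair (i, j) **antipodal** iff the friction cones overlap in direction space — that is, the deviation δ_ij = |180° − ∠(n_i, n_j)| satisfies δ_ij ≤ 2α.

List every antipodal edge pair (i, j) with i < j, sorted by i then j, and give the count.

α = atan 0.3 = 16.70°;  2α = 33.40°
n_0 = (-0.9832, -0.1824)
n_1 = (-0.1163, -0.9932)
n_2 = (+0.2844, -0.9587)
n_3 = (+0.5107, -0.8598)
n_4 = (+0.7879, +0.6158)
n_5 = (-0.5068, +0.8621)
  (0,1): δ = 107.19°  ·
  (0,2): δ = 83.98°  ·
  (0,3): δ = 69.80°  ·
  (0,4): δ = 27.51°  ✓
  (0,5): δ = 109.94°  ·
  (1,2): δ = 156.80°  ·
  (1,3): δ = 142.61°  ·
  (1,4): δ = 45.31°  ·
  (1,5): δ = 37.13°  ·
  (2,3): δ = 165.82°  ·
  (2,4): δ = 68.51°  ·
  (2,5): δ = 13.93°  ✓
  (3,4): δ = 82.70°  ·
  (3,5): δ = 0.26°  ✓
  (4,5): δ = 97.56°  ·
antipodal pairs: 3

count = 3; pairs: (0,4), (2,5), (3,5)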